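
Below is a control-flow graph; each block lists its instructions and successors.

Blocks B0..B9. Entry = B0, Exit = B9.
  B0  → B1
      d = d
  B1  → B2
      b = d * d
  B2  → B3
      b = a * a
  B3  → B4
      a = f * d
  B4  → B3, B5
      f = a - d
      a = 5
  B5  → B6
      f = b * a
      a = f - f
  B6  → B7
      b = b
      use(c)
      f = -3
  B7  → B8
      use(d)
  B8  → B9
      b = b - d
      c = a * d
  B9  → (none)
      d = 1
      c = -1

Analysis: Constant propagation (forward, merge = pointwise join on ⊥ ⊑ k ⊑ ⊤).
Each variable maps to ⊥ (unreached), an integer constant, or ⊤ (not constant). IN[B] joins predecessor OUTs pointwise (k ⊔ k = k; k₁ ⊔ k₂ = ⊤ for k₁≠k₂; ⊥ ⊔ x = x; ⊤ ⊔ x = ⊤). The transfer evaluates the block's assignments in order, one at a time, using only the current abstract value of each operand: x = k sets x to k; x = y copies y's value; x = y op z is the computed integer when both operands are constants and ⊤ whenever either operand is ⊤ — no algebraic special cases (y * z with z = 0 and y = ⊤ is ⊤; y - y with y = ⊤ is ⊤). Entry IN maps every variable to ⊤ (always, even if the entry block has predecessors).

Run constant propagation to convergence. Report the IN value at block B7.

Per-block solution:
  B0: | IN=(all ⊤) | OUT=(all ⊤)
  B1: | IN=(all ⊤) | OUT=(all ⊤)
  B2: | IN=(all ⊤) | OUT=(all ⊤)
  B3: | IN=(all ⊤) | OUT=(all ⊤)
  B4: | IN=(all ⊤) | OUT={a:5; rest ⊤}
  B5: | IN={a:5; rest ⊤} | OUT=(all ⊤)
  B6: | IN=(all ⊤) | OUT={f:-3; rest ⊤}
  B7: | IN={f:-3; rest ⊤} | OUT={f:-3; rest ⊤}
  B8: | IN={f:-3; rest ⊤} | OUT={f:-3; rest ⊤}
  B9: | IN={f:-3; rest ⊤} | OUT={c:-1, d:1, f:-3; rest ⊤}

Merge at B7: IN[B7] = OUT[B6] = {a: ⊤, b: ⊤, c: ⊤, d: ⊤, e: ⊤, f: -3}

Answer: {a: ⊤, b: ⊤, c: ⊤, d: ⊤, e: ⊤, f: -3}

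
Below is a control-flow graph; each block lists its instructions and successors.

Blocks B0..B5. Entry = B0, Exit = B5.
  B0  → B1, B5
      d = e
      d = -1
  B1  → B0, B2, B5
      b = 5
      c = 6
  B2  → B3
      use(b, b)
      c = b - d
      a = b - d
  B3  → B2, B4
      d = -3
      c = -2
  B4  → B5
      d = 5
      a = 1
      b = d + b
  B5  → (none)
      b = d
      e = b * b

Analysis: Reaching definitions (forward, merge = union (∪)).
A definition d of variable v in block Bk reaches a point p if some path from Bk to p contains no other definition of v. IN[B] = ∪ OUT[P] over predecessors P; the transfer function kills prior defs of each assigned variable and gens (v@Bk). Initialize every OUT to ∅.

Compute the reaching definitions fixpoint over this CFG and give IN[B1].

Answer: {b@B1, c@B1, d@B0}

Derivation:
Per-block solution:
  B0:   IN={b@B1, c@B1, d@B0}   OUT={b@B1, c@B1, d@B0}
  B1:   IN={b@B1, c@B1, d@B0}   OUT={b@B1, c@B1, d@B0}
  B2:   IN={a@B2, b@B1, c@B1, c@B3, d@B0, d@B3}   OUT={a@B2, b@B1, c@B2, d@B0, d@B3}
  B3:   IN={a@B2, b@B1, c@B2, d@B0, d@B3}   OUT={a@B2, b@B1, c@B3, d@B3}
  B4:   IN={a@B2, b@B1, c@B3, d@B3}   OUT={a@B4, b@B4, c@B3, d@B4}
  B5:   IN={a@B4, b@B1, b@B4, c@B1, c@B3, d@B0, d@B4}   OUT={a@B4, b@B5, c@B1, c@B3, d@B0, d@B4, e@B5}

Merge at B1: IN[B1] = OUT[B0] = {b@B1, c@B1, d@B0}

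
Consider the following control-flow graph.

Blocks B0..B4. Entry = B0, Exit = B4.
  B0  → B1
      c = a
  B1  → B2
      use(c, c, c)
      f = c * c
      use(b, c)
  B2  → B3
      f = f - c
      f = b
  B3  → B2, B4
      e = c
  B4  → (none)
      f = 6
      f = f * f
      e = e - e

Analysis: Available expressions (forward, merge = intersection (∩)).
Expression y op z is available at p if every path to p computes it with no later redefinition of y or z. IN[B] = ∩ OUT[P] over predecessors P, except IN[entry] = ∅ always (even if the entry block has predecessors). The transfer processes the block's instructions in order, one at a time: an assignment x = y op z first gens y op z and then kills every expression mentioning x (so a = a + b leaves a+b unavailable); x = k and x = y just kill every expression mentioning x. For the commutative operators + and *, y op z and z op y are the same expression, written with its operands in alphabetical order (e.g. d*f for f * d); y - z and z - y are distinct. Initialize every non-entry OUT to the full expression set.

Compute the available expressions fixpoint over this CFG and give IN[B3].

Per-block solution:
  B0:  IN={}  OUT={}
  B1:  IN={}  OUT={c*c}
  B2:  IN={c*c}  OUT={c*c}
  B3:  IN={c*c}  OUT={c*c}
  B4:  IN={c*c}  OUT={c*c}

Merge at B3: IN[B3] = OUT[B2] = {c*c}

Answer: {c*c}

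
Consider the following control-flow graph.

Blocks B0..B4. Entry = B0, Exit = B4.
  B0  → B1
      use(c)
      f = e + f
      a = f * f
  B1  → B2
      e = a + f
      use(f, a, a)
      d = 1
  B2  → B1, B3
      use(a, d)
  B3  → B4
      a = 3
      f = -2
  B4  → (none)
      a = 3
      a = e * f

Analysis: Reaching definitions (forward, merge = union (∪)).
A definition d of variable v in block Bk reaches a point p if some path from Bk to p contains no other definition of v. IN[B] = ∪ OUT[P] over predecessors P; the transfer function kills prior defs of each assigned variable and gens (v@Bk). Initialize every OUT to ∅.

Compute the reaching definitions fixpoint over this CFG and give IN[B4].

Answer: {a@B3, d@B1, e@B1, f@B3}

Trace:
Converged values:
  B0:   IN={}   OUT={a@B0, f@B0}
  B1:   IN={a@B0, d@B1, e@B1, f@B0}   OUT={a@B0, d@B1, e@B1, f@B0}
  B2:   IN={a@B0, d@B1, e@B1, f@B0}   OUT={a@B0, d@B1, e@B1, f@B0}
  B3:   IN={a@B0, d@B1, e@B1, f@B0}   OUT={a@B3, d@B1, e@B1, f@B3}
  B4:   IN={a@B3, d@B1, e@B1, f@B3}   OUT={a@B4, d@B1, e@B1, f@B3}

Merge at B4: IN[B4] = OUT[B3] = {a@B3, d@B1, e@B1, f@B3}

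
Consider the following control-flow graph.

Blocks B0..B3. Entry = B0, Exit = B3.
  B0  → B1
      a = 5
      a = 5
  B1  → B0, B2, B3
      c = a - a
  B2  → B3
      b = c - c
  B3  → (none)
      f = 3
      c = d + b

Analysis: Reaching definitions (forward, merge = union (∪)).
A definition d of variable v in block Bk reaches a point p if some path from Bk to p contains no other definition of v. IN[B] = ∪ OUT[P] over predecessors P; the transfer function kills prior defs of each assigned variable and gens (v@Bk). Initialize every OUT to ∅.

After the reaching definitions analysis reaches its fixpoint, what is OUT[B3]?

Answer: {a@B0, b@B2, c@B3, f@B3}

Derivation:
Per-block solution:
  B0: | IN={a@B0, c@B1} | OUT={a@B0, c@B1}
  B1: | IN={a@B0, c@B1} | OUT={a@B0, c@B1}
  B2: | IN={a@B0, c@B1} | OUT={a@B0, b@B2, c@B1}
  B3: | IN={a@B0, b@B2, c@B1} | OUT={a@B0, b@B2, c@B3, f@B3}

Merge at B3: IN[B3] = OUT[B1] ⊔ OUT[B2] = {a@B0, b@B2, c@B1}
Applying B3's transfer function to that IN value gives OUT[B3] (row B3 above).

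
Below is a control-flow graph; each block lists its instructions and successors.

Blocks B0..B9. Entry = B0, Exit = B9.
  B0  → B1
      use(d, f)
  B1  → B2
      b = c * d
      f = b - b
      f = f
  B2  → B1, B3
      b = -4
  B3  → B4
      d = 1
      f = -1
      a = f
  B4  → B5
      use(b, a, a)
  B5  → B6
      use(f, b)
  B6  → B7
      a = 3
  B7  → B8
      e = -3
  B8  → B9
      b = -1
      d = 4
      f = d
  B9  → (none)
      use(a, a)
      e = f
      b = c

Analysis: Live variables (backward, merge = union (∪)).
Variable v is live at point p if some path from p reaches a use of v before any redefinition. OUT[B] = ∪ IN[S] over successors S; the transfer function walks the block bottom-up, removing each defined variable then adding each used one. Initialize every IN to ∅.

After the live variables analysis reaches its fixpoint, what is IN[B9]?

Answer: {a, c, f}

Working:
Fixpoint table:
  B0:  IN={c, d, f}  OUT={c, d}
  B1:  IN={c, d}  OUT={c, d}
  B2:  IN={c, d}  OUT={b, c, d}
  B3:  IN={b, c}  OUT={a, b, c, f}
  B4:  IN={a, b, c, f}  OUT={b, c, f}
  B5:  IN={b, c, f}  OUT={c}
  B6:  IN={c}  OUT={a, c}
  B7:  IN={a, c}  OUT={a, c}
  B8:  IN={a, c}  OUT={a, c, f}
  B9:  IN={a, c, f}  OUT={}

B9 is the boundary node: OUT[B9] = {}
Applying B9's transfer function to that OUT value gives IN[B9] (row B9 above).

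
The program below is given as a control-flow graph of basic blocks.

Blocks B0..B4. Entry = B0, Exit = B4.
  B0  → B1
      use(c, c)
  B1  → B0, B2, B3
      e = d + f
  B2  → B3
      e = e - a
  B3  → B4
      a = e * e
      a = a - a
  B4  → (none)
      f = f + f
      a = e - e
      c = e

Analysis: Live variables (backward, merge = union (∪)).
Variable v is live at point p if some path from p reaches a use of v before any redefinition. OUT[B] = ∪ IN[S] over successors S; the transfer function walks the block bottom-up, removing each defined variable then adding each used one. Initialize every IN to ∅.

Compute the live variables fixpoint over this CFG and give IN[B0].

Answer: {a, c, d, f}

Derivation:
Per-block solution:
  B0:  IN={a, c, d, f}  OUT={a, c, d, f}
  B1:  IN={a, c, d, f}  OUT={a, c, d, e, f}
  B2:  IN={a, e, f}  OUT={e, f}
  B3:  IN={e, f}  OUT={e, f}
  B4:  IN={e, f}  OUT={}

Merge at B0: OUT[B0] = IN[B1] = {a, c, d, f}
Applying B0's transfer function to that OUT value gives IN[B0] (row B0 above).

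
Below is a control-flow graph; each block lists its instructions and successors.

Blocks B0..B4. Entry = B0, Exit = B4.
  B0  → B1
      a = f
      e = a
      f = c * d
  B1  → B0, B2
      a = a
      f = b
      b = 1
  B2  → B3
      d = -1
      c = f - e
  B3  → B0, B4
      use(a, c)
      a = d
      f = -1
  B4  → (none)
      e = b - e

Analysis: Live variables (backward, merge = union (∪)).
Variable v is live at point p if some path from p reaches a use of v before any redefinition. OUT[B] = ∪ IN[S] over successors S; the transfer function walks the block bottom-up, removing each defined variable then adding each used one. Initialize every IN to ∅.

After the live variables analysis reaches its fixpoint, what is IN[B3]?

Converged values:
  B0:   IN={b, c, d, f}   OUT={a, b, c, d, e}
  B1:   IN={a, b, c, d, e}   OUT={a, b, c, d, e, f}
  B2:   IN={a, b, e, f}   OUT={a, b, c, d, e}
  B3:   IN={a, b, c, d, e}   OUT={b, c, d, e, f}
  B4:   IN={b, e}   OUT={}

Merge at B3: OUT[B3] = IN[B0] ⊔ IN[B4] = {b, c, d, e, f}
Applying B3's transfer function to that OUT value gives IN[B3] (row B3 above).

Answer: {a, b, c, d, e}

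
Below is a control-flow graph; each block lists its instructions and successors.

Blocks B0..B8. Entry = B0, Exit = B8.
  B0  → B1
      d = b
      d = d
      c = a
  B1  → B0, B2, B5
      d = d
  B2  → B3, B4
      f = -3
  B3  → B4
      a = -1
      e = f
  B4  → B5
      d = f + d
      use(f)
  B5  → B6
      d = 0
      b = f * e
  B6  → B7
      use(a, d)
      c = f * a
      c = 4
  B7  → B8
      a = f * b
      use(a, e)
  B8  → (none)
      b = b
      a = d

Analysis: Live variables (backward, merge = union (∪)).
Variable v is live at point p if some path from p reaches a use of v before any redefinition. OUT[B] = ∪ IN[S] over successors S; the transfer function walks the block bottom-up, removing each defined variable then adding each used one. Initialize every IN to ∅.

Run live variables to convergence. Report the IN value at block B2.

Answer: {a, d, e}

Trace:
Per-block solution:
  B0:  IN={a, b, e, f}  OUT={a, b, d, e, f}
  B1:  IN={a, b, d, e, f}  OUT={a, b, d, e, f}
  B2:  IN={a, d, e}  OUT={a, d, e, f}
  B3:  IN={d, f}  OUT={a, d, e, f}
  B4:  IN={a, d, e, f}  OUT={a, e, f}
  B5:  IN={a, e, f}  OUT={a, b, d, e, f}
  B6:  IN={a, b, d, e, f}  OUT={b, d, e, f}
  B7:  IN={b, d, e, f}  OUT={b, d}
  B8:  IN={b, d}  OUT={}

Merge at B2: OUT[B2] = IN[B3] ⊔ IN[B4] = {a, d, e, f}
Applying B2's transfer function to that OUT value gives IN[B2] (row B2 above).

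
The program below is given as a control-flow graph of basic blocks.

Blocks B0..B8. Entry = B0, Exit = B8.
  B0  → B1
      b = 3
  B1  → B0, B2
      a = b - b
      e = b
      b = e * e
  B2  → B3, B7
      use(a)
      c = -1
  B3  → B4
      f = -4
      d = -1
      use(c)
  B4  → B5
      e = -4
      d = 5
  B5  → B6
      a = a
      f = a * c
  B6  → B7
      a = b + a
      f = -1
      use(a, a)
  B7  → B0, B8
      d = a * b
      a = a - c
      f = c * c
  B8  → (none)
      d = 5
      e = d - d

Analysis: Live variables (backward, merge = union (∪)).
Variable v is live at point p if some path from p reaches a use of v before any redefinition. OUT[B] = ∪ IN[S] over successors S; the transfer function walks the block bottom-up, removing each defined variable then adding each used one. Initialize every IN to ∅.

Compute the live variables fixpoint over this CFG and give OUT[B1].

Fixpoint table:
  B0:  IN={}  OUT={b}
  B1:  IN={b}  OUT={a, b}
  B2:  IN={a, b}  OUT={a, b, c}
  B3:  IN={a, b, c}  OUT={a, b, c}
  B4:  IN={a, b, c}  OUT={a, b, c}
  B5:  IN={a, b, c}  OUT={a, b, c}
  B6:  IN={a, b, c}  OUT={a, b, c}
  B7:  IN={a, b, c}  OUT={}
  B8:  IN={}  OUT={}

Merge at B1: OUT[B1] = IN[B0] ⊔ IN[B2] = {a, b}

Answer: {a, b}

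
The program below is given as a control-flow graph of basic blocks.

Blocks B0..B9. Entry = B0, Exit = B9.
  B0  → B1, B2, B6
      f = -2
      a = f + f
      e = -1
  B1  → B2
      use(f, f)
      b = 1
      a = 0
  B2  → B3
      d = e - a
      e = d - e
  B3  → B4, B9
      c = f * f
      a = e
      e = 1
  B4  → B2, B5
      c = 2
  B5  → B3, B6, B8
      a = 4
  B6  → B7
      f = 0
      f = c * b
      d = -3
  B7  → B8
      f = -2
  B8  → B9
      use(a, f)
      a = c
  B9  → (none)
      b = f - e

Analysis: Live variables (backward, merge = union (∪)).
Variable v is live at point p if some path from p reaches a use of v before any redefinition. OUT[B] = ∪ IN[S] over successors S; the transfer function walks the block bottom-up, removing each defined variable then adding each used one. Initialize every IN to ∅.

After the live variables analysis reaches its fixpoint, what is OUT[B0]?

Fixpoint table:
  B0:  IN={b, c}  OUT={a, b, c, e, f}
  B1:  IN={e, f}  OUT={a, b, e, f}
  B2:  IN={a, b, e, f}  OUT={b, e, f}
  B3:  IN={b, e, f}  OUT={a, b, e, f}
  B4:  IN={a, b, e, f}  OUT={a, b, c, e, f}
  B5:  IN={b, c, e, f}  OUT={a, b, c, e, f}
  B6:  IN={a, b, c, e}  OUT={a, c, e}
  B7:  IN={a, c, e}  OUT={a, c, e, f}
  B8:  IN={a, c, e, f}  OUT={e, f}
  B9:  IN={e, f}  OUT={}

Merge at B0: OUT[B0] = IN[B1] ⊔ IN[B2] ⊔ IN[B6] = {a, b, c, e, f}

Answer: {a, b, c, e, f}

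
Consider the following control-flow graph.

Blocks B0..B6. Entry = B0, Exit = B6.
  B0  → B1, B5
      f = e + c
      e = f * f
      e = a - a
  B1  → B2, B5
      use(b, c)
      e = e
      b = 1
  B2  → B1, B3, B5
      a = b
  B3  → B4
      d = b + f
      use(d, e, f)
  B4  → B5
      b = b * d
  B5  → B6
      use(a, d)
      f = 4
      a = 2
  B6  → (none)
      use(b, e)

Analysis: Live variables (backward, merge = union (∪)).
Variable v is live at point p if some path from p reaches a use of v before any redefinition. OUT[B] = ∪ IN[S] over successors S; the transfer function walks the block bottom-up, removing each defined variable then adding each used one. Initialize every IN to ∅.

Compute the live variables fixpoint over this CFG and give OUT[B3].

Answer: {a, b, d, e}

Working:
Converged values:
  B0:  IN={a, b, c, d, e}  OUT={a, b, c, d, e, f}
  B1:  IN={a, b, c, d, e, f}  OUT={a, b, c, d, e, f}
  B2:  IN={b, c, d, e, f}  OUT={a, b, c, d, e, f}
  B3:  IN={a, b, e, f}  OUT={a, b, d, e}
  B4:  IN={a, b, d, e}  OUT={a, b, d, e}
  B5:  IN={a, b, d, e}  OUT={b, e}
  B6:  IN={b, e}  OUT={}

Merge at B3: OUT[B3] = IN[B4] = {a, b, d, e}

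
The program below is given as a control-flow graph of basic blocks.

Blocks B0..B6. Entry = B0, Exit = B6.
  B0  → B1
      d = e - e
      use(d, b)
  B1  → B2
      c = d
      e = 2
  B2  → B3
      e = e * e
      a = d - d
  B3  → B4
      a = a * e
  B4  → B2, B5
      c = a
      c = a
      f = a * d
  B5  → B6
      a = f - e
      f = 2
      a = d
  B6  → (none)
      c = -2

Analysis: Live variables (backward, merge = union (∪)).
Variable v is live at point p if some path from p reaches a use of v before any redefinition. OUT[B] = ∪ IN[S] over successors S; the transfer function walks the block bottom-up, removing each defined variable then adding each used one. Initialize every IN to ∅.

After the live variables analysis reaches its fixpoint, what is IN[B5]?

Fixpoint table:
  B0:   IN={b, e}   OUT={d}
  B1:   IN={d}   OUT={d, e}
  B2:   IN={d, e}   OUT={a, d, e}
  B3:   IN={a, d, e}   OUT={a, d, e}
  B4:   IN={a, d, e}   OUT={d, e, f}
  B5:   IN={d, e, f}   OUT={}
  B6:   IN={}   OUT={}

Merge at B5: OUT[B5] = IN[B6] = {}
Applying B5's transfer function to that OUT value gives IN[B5] (row B5 above).

Answer: {d, e, f}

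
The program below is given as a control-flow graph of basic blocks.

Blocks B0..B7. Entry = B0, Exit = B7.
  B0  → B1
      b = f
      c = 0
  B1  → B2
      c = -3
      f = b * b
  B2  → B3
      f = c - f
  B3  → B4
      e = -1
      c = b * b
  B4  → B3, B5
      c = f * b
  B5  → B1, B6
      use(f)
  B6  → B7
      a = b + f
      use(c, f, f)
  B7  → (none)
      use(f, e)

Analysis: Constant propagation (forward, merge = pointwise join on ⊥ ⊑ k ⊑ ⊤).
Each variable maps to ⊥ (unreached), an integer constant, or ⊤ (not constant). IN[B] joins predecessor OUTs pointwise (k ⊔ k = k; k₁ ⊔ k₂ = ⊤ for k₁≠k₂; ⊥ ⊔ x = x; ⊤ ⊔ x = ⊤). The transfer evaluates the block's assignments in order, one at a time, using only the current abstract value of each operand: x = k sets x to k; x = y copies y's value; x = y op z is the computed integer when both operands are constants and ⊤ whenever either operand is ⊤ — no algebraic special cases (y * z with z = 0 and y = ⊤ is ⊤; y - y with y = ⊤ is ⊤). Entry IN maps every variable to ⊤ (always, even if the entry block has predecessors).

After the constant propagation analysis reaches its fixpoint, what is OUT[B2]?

Per-block solution:
  B0:   IN=(all ⊤)   OUT={c:0; rest ⊤}
  B1:   IN=(all ⊤)   OUT={c:-3; rest ⊤}
  B2:   IN={c:-3; rest ⊤}   OUT={c:-3; rest ⊤}
  B3:   IN=(all ⊤)   OUT={e:-1; rest ⊤}
  B4:   IN={e:-1; rest ⊤}   OUT={e:-1; rest ⊤}
  B5:   IN={e:-1; rest ⊤}   OUT={e:-1; rest ⊤}
  B6:   IN={e:-1; rest ⊤}   OUT={e:-1; rest ⊤}
  B7:   IN={e:-1; rest ⊤}   OUT={e:-1; rest ⊤}

Merge at B2: IN[B2] = OUT[B1] = {a: ⊤, b: ⊤, c: -3, d: ⊤, e: ⊤, f: ⊤}
Applying B2's transfer function to that IN value gives OUT[B2] (row B2 above).

Answer: {a: ⊤, b: ⊤, c: -3, d: ⊤, e: ⊤, f: ⊤}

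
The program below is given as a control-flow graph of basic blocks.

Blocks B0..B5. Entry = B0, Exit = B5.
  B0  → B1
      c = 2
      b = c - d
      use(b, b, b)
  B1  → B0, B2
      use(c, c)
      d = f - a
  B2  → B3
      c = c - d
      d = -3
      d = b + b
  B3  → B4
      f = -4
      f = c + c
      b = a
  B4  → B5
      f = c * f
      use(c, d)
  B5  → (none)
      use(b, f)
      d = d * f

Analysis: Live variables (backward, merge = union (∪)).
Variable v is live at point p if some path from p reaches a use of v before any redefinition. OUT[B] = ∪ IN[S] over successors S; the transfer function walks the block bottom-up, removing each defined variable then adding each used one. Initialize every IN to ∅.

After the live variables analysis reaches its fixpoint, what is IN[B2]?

Converged values:
  B0:   IN={a, d, f}   OUT={a, b, c, f}
  B1:   IN={a, b, c, f}   OUT={a, b, c, d, f}
  B2:   IN={a, b, c, d}   OUT={a, c, d}
  B3:   IN={a, c, d}   OUT={b, c, d, f}
  B4:   IN={b, c, d, f}   OUT={b, d, f}
  B5:   IN={b, d, f}   OUT={}

Merge at B2: OUT[B2] = IN[B3] = {a, c, d}
Applying B2's transfer function to that OUT value gives IN[B2] (row B2 above).

Answer: {a, b, c, d}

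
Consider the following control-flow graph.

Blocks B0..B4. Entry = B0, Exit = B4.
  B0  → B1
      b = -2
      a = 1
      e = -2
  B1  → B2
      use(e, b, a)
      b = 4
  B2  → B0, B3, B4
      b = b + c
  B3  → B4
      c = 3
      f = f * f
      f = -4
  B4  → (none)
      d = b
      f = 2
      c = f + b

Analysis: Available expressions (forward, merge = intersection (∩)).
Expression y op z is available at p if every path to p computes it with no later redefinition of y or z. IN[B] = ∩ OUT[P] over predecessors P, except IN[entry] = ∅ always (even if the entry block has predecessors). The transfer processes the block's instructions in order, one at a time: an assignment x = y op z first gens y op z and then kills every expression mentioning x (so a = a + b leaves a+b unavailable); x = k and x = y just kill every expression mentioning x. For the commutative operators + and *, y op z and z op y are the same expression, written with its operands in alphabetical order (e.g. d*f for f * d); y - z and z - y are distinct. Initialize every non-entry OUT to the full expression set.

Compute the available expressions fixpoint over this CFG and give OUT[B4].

Per-block solution:
  B0: | IN={} | OUT={}
  B1: | IN={} | OUT={}
  B2: | IN={} | OUT={}
  B3: | IN={} | OUT={}
  B4: | IN={} | OUT={b+f}

Merge at B4: IN[B4] = OUT[B2] ∩ OUT[B3] = {}
Applying B4's transfer function to that IN value gives OUT[B4] (row B4 above).

Answer: {b+f}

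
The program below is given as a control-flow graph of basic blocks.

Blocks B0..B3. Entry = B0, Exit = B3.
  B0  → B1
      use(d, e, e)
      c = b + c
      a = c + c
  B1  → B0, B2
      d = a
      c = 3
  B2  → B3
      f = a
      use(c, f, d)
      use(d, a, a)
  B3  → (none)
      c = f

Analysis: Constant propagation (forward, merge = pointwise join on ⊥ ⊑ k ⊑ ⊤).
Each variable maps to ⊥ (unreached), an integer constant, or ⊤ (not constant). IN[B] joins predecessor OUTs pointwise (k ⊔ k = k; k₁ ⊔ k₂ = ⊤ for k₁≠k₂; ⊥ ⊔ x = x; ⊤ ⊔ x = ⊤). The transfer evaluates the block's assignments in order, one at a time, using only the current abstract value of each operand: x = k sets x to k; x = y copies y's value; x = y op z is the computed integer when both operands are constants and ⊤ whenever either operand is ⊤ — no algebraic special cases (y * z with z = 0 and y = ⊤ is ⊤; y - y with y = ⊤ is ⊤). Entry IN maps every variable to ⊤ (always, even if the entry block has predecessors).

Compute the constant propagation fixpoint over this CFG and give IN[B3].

Answer: {a: ⊤, b: ⊤, c: 3, d: ⊤, e: ⊤, f: ⊤}

Trace:
Fixpoint table:
  B0:   IN=(all ⊤)   OUT=(all ⊤)
  B1:   IN=(all ⊤)   OUT={c:3; rest ⊤}
  B2:   IN={c:3; rest ⊤}   OUT={c:3; rest ⊤}
  B3:   IN={c:3; rest ⊤}   OUT=(all ⊤)

Merge at B3: IN[B3] = OUT[B2] = {a: ⊤, b: ⊤, c: 3, d: ⊤, e: ⊤, f: ⊤}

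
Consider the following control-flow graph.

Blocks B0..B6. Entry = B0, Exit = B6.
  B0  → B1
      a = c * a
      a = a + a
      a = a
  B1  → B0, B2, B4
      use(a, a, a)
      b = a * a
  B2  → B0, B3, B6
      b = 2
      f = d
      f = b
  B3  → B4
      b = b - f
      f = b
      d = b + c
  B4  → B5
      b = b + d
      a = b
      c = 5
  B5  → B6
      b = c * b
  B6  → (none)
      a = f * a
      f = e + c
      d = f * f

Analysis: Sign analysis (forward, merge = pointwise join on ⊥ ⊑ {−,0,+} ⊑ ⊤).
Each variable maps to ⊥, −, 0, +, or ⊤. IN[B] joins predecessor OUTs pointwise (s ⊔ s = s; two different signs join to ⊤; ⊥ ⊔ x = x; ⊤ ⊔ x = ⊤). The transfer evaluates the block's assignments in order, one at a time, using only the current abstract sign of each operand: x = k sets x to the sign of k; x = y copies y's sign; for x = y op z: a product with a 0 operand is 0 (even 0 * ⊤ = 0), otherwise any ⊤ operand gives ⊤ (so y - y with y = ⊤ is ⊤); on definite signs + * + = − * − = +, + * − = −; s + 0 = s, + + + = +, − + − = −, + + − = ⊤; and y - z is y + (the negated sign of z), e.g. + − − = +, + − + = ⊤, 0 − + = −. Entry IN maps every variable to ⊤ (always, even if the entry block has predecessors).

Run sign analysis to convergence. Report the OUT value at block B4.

Per-block solution:
  B0:  IN=(all ⊤)  OUT=(all ⊤)
  B1:  IN=(all ⊤)  OUT=(all ⊤)
  B2:  IN=(all ⊤)  OUT={b:+, f:+; rest ⊤}
  B3:  IN={b:+, f:+; rest ⊤}  OUT=(all ⊤)
  B4:  IN=(all ⊤)  OUT={c:+; rest ⊤}
  B5:  IN={c:+; rest ⊤}  OUT={c:+; rest ⊤}
  B6:  IN=(all ⊤)  OUT=(all ⊤)

Merge at B4: IN[B4] = OUT[B1] ⊔ OUT[B3] = {a: ⊤, b: ⊤, c: ⊤, d: ⊤, e: ⊤, f: ⊤}
Applying B4's transfer function to that IN value gives OUT[B4] (row B4 above).

Answer: {a: ⊤, b: ⊤, c: +, d: ⊤, e: ⊤, f: ⊤}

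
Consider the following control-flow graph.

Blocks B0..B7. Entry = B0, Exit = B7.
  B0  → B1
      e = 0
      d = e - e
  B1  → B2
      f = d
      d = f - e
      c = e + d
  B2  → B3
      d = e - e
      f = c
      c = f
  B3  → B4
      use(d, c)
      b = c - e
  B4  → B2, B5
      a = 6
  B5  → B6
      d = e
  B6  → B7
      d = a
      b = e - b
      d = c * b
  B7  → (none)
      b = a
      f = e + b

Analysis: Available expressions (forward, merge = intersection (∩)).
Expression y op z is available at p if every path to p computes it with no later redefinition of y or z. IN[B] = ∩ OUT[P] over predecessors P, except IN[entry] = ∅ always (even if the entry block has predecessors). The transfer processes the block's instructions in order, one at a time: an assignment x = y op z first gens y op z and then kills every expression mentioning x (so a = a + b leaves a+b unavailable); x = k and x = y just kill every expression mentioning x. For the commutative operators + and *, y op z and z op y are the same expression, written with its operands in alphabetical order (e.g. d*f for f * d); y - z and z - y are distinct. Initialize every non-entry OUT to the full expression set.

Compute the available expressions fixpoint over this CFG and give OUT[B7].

Answer: {b+e, c-e, e-e}

Working:
Per-block solution:
  B0:   IN={}   OUT={e-e}
  B1:   IN={e-e}   OUT={d+e, e-e, f-e}
  B2:   IN={e-e}   OUT={e-e}
  B3:   IN={e-e}   OUT={c-e, e-e}
  B4:   IN={c-e, e-e}   OUT={c-e, e-e}
  B5:   IN={c-e, e-e}   OUT={c-e, e-e}
  B6:   IN={c-e, e-e}   OUT={b*c, c-e, e-e}
  B7:   IN={b*c, c-e, e-e}   OUT={b+e, c-e, e-e}

Merge at B7: IN[B7] = OUT[B6] = {b*c, c-e, e-e}
Applying B7's transfer function to that IN value gives OUT[B7] (row B7 above).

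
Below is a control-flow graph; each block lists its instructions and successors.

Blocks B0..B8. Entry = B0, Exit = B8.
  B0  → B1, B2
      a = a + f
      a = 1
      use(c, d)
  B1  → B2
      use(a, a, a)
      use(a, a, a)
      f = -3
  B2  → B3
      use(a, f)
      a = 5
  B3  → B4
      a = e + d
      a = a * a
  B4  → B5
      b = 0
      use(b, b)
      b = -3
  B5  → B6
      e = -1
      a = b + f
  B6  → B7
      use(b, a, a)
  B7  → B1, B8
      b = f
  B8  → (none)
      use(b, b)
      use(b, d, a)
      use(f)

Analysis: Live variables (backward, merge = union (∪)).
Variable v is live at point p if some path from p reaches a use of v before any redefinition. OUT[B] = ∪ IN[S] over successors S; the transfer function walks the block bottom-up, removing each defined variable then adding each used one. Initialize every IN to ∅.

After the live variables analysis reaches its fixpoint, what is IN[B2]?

Fixpoint table:
  B0:   IN={a, c, d, e, f}   OUT={a, d, e, f}
  B1:   IN={a, d, e}   OUT={a, d, e, f}
  B2:   IN={a, d, e, f}   OUT={d, e, f}
  B3:   IN={d, e, f}   OUT={d, f}
  B4:   IN={d, f}   OUT={b, d, f}
  B5:   IN={b, d, f}   OUT={a, b, d, e, f}
  B6:   IN={a, b, d, e, f}   OUT={a, d, e, f}
  B7:   IN={a, d, e, f}   OUT={a, b, d, e, f}
  B8:   IN={a, b, d, f}   OUT={}

Merge at B2: OUT[B2] = IN[B3] = {d, e, f}
Applying B2's transfer function to that OUT value gives IN[B2] (row B2 above).

Answer: {a, d, e, f}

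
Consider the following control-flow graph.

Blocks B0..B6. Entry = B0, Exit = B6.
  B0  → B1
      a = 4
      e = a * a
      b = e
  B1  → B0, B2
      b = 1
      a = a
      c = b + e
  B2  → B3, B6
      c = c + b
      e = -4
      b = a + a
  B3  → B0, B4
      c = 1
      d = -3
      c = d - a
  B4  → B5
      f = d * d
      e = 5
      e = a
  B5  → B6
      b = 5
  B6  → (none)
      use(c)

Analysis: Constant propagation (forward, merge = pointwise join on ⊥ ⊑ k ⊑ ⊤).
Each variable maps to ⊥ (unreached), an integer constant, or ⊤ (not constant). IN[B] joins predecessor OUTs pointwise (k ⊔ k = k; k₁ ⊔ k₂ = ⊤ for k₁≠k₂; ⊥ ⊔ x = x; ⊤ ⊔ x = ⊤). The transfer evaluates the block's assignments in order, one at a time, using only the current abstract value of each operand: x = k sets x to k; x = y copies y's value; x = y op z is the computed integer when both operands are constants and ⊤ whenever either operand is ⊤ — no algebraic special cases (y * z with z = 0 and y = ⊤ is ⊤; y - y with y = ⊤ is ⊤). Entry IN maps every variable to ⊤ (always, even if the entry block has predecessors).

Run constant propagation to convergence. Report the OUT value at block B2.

Converged values:
  B0:  IN=(all ⊤)  OUT={a:4, b:16, e:16; rest ⊤}
  B1:  IN={a:4, b:16, e:16; rest ⊤}  OUT={a:4, b:1, c:17, e:16; rest ⊤}
  B2:  IN={a:4, b:1, c:17, e:16; rest ⊤}  OUT={a:4, b:8, c:18, e:-4; rest ⊤}
  B3:  IN={a:4, b:8, c:18, e:-4; rest ⊤}  OUT={a:4, b:8, c:-7, d:-3, e:-4; rest ⊤}
  B4:  IN={a:4, b:8, c:-7, d:-3, e:-4; rest ⊤}  OUT={a:4, b:8, c:-7, d:-3, e:4, f:9; rest ⊤}
  B5:  IN={a:4, b:8, c:-7, d:-3, e:4, f:9; rest ⊤}  OUT={a:4, b:5, c:-7, d:-3, e:4, f:9; rest ⊤}
  B6:  IN={a:4; rest ⊤}  OUT={a:4; rest ⊤}

Merge at B2: IN[B2] = OUT[B1] = {a: 4, b: 1, c: 17, d: ⊤, e: 16, f: ⊤}
Applying B2's transfer function to that IN value gives OUT[B2] (row B2 above).

Answer: {a: 4, b: 8, c: 18, d: ⊤, e: -4, f: ⊤}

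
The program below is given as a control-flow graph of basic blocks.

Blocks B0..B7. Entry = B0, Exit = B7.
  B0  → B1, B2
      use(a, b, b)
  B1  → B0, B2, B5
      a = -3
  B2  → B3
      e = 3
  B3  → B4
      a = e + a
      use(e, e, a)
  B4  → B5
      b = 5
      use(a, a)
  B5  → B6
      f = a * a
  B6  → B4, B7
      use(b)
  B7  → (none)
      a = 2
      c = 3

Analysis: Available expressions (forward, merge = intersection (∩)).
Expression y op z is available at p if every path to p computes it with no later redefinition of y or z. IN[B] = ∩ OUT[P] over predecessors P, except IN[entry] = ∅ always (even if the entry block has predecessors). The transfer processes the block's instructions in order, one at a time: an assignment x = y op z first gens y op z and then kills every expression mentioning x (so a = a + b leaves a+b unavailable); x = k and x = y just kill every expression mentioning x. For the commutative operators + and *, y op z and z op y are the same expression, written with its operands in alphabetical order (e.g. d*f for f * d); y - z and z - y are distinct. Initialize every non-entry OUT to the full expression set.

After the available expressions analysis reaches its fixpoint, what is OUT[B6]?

Answer: {a*a}

Working:
Converged values:
  B0:  IN={}  OUT={}
  B1:  IN={}  OUT={}
  B2:  IN={}  OUT={}
  B3:  IN={}  OUT={}
  B4:  IN={}  OUT={}
  B5:  IN={}  OUT={a*a}
  B6:  IN={a*a}  OUT={a*a}
  B7:  IN={a*a}  OUT={}

Merge at B6: IN[B6] = OUT[B5] = {a*a}
Applying B6's transfer function to that IN value gives OUT[B6] (row B6 above).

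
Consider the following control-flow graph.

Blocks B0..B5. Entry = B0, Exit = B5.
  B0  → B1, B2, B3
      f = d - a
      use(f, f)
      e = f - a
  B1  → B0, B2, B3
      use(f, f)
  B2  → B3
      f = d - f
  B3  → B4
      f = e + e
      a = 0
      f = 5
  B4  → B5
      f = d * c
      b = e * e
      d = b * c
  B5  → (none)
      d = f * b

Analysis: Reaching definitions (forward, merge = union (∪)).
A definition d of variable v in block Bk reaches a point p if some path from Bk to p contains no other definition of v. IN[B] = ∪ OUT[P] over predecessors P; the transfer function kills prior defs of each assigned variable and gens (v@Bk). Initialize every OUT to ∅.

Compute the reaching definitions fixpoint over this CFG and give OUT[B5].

Converged values:
  B0:   IN={e@B0, f@B0}   OUT={e@B0, f@B0}
  B1:   IN={e@B0, f@B0}   OUT={e@B0, f@B0}
  B2:   IN={e@B0, f@B0}   OUT={e@B0, f@B2}
  B3:   IN={e@B0, f@B0, f@B2}   OUT={a@B3, e@B0, f@B3}
  B4:   IN={a@B3, e@B0, f@B3}   OUT={a@B3, b@B4, d@B4, e@B0, f@B4}
  B5:   IN={a@B3, b@B4, d@B4, e@B0, f@B4}   OUT={a@B3, b@B4, d@B5, e@B0, f@B4}

Merge at B5: IN[B5] = OUT[B4] = {a@B3, b@B4, d@B4, e@B0, f@B4}
Applying B5's transfer function to that IN value gives OUT[B5] (row B5 above).

Answer: {a@B3, b@B4, d@B5, e@B0, f@B4}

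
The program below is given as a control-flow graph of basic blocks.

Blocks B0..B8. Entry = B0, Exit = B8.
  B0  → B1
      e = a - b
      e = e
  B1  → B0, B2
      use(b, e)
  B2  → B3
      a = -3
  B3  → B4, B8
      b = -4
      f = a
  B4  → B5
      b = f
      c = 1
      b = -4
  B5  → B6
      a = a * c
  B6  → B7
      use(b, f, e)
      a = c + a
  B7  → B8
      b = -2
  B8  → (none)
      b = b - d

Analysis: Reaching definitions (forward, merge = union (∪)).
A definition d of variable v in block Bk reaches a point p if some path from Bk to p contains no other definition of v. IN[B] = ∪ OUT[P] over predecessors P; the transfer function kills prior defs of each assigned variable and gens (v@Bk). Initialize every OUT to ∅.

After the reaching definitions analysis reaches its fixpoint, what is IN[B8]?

Answer: {a@B2, a@B6, b@B3, b@B7, c@B4, e@B0, f@B3}

Working:
Per-block solution:
  B0: | IN={e@B0} | OUT={e@B0}
  B1: | IN={e@B0} | OUT={e@B0}
  B2: | IN={e@B0} | OUT={a@B2, e@B0}
  B3: | IN={a@B2, e@B0} | OUT={a@B2, b@B3, e@B0, f@B3}
  B4: | IN={a@B2, b@B3, e@B0, f@B3} | OUT={a@B2, b@B4, c@B4, e@B0, f@B3}
  B5: | IN={a@B2, b@B4, c@B4, e@B0, f@B3} | OUT={a@B5, b@B4, c@B4, e@B0, f@B3}
  B6: | IN={a@B5, b@B4, c@B4, e@B0, f@B3} | OUT={a@B6, b@B4, c@B4, e@B0, f@B3}
  B7: | IN={a@B6, b@B4, c@B4, e@B0, f@B3} | OUT={a@B6, b@B7, c@B4, e@B0, f@B3}
  B8: | IN={a@B2, a@B6, b@B3, b@B7, c@B4, e@B0, f@B3} | OUT={a@B2, a@B6, b@B8, c@B4, e@B0, f@B3}

Merge at B8: IN[B8] = OUT[B3] ⊔ OUT[B7] = {a@B2, a@B6, b@B3, b@B7, c@B4, e@B0, f@B3}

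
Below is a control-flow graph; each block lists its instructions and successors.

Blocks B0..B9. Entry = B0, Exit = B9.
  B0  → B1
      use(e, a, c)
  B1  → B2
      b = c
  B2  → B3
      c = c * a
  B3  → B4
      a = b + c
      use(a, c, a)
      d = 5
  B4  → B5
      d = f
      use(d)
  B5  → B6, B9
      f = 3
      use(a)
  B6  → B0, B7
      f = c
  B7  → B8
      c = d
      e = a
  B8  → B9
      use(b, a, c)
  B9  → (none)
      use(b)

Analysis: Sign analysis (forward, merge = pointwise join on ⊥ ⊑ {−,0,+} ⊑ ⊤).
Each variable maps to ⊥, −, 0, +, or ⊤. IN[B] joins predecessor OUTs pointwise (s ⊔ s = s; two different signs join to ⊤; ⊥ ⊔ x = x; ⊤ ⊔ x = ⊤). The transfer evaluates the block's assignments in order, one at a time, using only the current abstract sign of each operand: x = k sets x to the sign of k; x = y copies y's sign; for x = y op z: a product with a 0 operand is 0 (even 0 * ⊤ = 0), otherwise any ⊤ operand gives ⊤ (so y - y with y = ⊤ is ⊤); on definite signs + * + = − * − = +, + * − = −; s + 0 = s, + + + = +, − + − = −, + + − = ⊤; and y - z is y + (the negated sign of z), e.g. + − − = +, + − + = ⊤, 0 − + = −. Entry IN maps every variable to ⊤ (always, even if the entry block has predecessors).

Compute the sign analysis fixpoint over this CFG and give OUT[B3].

Answer: {a: ⊤, b: ⊤, c: ⊤, d: +, e: ⊤, f: ⊤}

Trace:
Per-block solution:
  B0:   IN=(all ⊤)   OUT=(all ⊤)
  B1:   IN=(all ⊤)   OUT=(all ⊤)
  B2:   IN=(all ⊤)   OUT=(all ⊤)
  B3:   IN=(all ⊤)   OUT={d:+; rest ⊤}
  B4:   IN={d:+; rest ⊤}   OUT=(all ⊤)
  B5:   IN=(all ⊤)   OUT={f:+; rest ⊤}
  B6:   IN={f:+; rest ⊤}   OUT=(all ⊤)
  B7:   IN=(all ⊤)   OUT=(all ⊤)
  B8:   IN=(all ⊤)   OUT=(all ⊤)
  B9:   IN=(all ⊤)   OUT=(all ⊤)

Merge at B3: IN[B3] = OUT[B2] = {a: ⊤, b: ⊤, c: ⊤, d: ⊤, e: ⊤, f: ⊤}
Applying B3's transfer function to that IN value gives OUT[B3] (row B3 above).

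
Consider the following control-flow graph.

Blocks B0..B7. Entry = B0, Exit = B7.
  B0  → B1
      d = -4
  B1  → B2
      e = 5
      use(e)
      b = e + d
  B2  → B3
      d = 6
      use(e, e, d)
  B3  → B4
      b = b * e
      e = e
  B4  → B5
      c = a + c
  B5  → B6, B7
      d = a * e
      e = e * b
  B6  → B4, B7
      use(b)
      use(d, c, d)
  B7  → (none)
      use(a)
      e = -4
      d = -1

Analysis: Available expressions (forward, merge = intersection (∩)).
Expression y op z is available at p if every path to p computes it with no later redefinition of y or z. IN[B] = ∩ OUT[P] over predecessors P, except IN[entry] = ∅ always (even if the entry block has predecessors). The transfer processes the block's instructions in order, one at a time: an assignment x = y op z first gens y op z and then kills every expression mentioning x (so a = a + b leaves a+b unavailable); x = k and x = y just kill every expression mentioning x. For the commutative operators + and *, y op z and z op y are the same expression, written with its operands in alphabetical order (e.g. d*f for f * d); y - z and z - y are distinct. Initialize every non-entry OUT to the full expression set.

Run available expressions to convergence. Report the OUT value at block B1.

Converged values:
  B0:   IN={}   OUT={}
  B1:   IN={}   OUT={d+e}
  B2:   IN={d+e}   OUT={}
  B3:   IN={}   OUT={}
  B4:   IN={}   OUT={}
  B5:   IN={}   OUT={}
  B6:   IN={}   OUT={}
  B7:   IN={}   OUT={}

Merge at B1: IN[B1] = OUT[B0] = {}
Applying B1's transfer function to that IN value gives OUT[B1] (row B1 above).

Answer: {d+e}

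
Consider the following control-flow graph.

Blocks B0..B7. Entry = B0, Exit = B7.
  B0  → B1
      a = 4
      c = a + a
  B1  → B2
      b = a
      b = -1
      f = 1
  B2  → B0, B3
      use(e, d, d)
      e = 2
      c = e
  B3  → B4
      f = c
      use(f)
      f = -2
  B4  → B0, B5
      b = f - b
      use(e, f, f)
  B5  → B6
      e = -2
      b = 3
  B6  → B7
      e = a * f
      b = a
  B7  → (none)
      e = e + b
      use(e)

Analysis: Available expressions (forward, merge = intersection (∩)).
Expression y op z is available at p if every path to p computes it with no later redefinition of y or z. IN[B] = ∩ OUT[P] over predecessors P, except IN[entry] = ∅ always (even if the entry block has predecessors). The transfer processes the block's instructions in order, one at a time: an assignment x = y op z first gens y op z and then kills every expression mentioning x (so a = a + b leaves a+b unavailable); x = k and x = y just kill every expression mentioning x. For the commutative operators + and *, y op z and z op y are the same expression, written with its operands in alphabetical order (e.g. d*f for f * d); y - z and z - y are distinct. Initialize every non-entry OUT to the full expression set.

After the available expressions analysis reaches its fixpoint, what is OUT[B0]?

Answer: {a+a}

Trace:
Converged values:
  B0:   IN={}   OUT={a+a}
  B1:   IN={a+a}   OUT={a+a}
  B2:   IN={a+a}   OUT={a+a}
  B3:   IN={a+a}   OUT={a+a}
  B4:   IN={a+a}   OUT={a+a}
  B5:   IN={a+a}   OUT={a+a}
  B6:   IN={a+a}   OUT={a*f, a+a}
  B7:   IN={a*f, a+a}   OUT={a*f, a+a}

Merge at B0 (entry node, so the boundary value {} is joined with the incoming edge(s)): IN[B0] = {} ∩ OUT[B2] ∩ OUT[B4] = {}
Applying B0's transfer function to that IN value gives OUT[B0] (row B0 above).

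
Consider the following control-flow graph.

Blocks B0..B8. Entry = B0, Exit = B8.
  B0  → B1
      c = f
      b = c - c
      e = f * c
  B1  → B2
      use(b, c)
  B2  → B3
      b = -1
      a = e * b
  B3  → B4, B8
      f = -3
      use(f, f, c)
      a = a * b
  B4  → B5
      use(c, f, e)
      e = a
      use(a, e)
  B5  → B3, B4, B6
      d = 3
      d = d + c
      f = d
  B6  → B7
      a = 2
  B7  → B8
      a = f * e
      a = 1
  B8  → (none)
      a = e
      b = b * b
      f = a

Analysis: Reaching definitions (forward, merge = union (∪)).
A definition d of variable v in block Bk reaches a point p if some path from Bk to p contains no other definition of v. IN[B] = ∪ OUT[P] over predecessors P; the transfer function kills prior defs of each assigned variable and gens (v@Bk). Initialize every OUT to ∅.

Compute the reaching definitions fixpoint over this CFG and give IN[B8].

Converged values:
  B0: | IN={} | OUT={b@B0, c@B0, e@B0}
  B1: | IN={b@B0, c@B0, e@B0} | OUT={b@B0, c@B0, e@B0}
  B2: | IN={b@B0, c@B0, e@B0} | OUT={a@B2, b@B2, c@B0, e@B0}
  B3: | IN={a@B2, a@B3, b@B2, c@B0, d@B5, e@B0, e@B4, f@B5} | OUT={a@B3, b@B2, c@B0, d@B5, e@B0, e@B4, f@B3}
  B4: | IN={a@B3, b@B2, c@B0, d@B5, e@B0, e@B4, f@B3, f@B5} | OUT={a@B3, b@B2, c@B0, d@B5, e@B4, f@B3, f@B5}
  B5: | IN={a@B3, b@B2, c@B0, d@B5, e@B4, f@B3, f@B5} | OUT={a@B3, b@B2, c@B0, d@B5, e@B4, f@B5}
  B6: | IN={a@B3, b@B2, c@B0, d@B5, e@B4, f@B5} | OUT={a@B6, b@B2, c@B0, d@B5, e@B4, f@B5}
  B7: | IN={a@B6, b@B2, c@B0, d@B5, e@B4, f@B5} | OUT={a@B7, b@B2, c@B0, d@B5, e@B4, f@B5}
  B8: | IN={a@B3, a@B7, b@B2, c@B0, d@B5, e@B0, e@B4, f@B3, f@B5} | OUT={a@B8, b@B8, c@B0, d@B5, e@B0, e@B4, f@B8}

Merge at B8: IN[B8] = OUT[B3] ⊔ OUT[B7] = {a@B3, a@B7, b@B2, c@B0, d@B5, e@B0, e@B4, f@B3, f@B5}

Answer: {a@B3, a@B7, b@B2, c@B0, d@B5, e@B0, e@B4, f@B3, f@B5}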